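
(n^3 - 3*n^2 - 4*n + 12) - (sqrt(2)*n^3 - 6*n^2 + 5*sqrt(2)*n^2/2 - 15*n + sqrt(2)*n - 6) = -sqrt(2)*n^3 + n^3 - 5*sqrt(2)*n^2/2 + 3*n^2 - sqrt(2)*n + 11*n + 18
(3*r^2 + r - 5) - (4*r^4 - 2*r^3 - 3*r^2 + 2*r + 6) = -4*r^4 + 2*r^3 + 6*r^2 - r - 11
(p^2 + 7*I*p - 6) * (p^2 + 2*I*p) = p^4 + 9*I*p^3 - 20*p^2 - 12*I*p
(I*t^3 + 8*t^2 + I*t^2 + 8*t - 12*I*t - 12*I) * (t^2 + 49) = I*t^5 + 8*t^4 + I*t^4 + 8*t^3 + 37*I*t^3 + 392*t^2 + 37*I*t^2 + 392*t - 588*I*t - 588*I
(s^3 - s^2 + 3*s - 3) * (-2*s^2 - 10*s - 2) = -2*s^5 - 8*s^4 + 2*s^3 - 22*s^2 + 24*s + 6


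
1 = 1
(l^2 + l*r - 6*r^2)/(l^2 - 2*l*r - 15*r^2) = (-l + 2*r)/(-l + 5*r)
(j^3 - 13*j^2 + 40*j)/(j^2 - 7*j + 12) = j*(j^2 - 13*j + 40)/(j^2 - 7*j + 12)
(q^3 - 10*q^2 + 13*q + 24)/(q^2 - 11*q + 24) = q + 1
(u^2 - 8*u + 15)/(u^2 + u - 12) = (u - 5)/(u + 4)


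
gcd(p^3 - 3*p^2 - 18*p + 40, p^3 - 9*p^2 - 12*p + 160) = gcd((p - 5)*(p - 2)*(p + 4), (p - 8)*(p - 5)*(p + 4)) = p^2 - p - 20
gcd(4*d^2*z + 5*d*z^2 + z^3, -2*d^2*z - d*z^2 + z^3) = d*z + z^2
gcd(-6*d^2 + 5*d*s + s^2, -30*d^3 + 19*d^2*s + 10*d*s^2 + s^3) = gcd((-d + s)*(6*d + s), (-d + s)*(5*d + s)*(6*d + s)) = -6*d^2 + 5*d*s + s^2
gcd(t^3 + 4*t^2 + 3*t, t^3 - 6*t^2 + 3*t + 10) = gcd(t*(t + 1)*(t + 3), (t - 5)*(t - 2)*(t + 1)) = t + 1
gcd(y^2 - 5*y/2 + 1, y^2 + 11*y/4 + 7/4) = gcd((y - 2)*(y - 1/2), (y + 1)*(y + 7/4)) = 1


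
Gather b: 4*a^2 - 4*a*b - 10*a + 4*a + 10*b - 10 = 4*a^2 - 6*a + b*(10 - 4*a) - 10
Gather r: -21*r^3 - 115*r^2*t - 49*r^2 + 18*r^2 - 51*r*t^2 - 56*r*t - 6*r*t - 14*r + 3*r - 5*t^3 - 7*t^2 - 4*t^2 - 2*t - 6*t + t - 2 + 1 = -21*r^3 + r^2*(-115*t - 31) + r*(-51*t^2 - 62*t - 11) - 5*t^3 - 11*t^2 - 7*t - 1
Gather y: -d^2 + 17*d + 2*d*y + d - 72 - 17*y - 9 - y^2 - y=-d^2 + 18*d - y^2 + y*(2*d - 18) - 81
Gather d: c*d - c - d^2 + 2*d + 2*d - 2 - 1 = -c - d^2 + d*(c + 4) - 3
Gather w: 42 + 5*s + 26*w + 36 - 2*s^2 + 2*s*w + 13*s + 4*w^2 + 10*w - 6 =-2*s^2 + 18*s + 4*w^2 + w*(2*s + 36) + 72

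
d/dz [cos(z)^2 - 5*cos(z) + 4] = (5 - 2*cos(z))*sin(z)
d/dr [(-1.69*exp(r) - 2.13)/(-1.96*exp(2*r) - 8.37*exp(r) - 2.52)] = (-(1.69*exp(r) + 2.13)*(3.92*exp(r) + 8.37) + 3.3124*exp(2*r) + 14.1453*exp(r) + 4.2588)*exp(r)/(1.96*exp(2*r) + 8.37*exp(r) + 2.52)^2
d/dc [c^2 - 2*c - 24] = 2*c - 2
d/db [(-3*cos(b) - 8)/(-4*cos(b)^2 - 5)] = (12*cos(b)^2 + 64*cos(b) - 15)*sin(b)/(16*cos(b)^4 + 40*cos(b)^2 + 25)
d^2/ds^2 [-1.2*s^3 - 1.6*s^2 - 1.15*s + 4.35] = -7.2*s - 3.2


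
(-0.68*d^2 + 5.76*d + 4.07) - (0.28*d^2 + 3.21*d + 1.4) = -0.96*d^2 + 2.55*d + 2.67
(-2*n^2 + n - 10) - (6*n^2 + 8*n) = -8*n^2 - 7*n - 10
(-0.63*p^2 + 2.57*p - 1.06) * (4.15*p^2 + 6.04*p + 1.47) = -2.6145*p^4 + 6.8603*p^3 + 10.1977*p^2 - 2.6245*p - 1.5582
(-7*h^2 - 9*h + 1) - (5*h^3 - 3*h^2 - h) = -5*h^3 - 4*h^2 - 8*h + 1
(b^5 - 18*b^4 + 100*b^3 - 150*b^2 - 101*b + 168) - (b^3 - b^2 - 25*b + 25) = b^5 - 18*b^4 + 99*b^3 - 149*b^2 - 76*b + 143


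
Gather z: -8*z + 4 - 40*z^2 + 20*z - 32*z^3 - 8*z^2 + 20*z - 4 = -32*z^3 - 48*z^2 + 32*z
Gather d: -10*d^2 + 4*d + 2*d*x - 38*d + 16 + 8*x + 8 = -10*d^2 + d*(2*x - 34) + 8*x + 24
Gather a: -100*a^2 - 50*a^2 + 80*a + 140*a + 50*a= -150*a^2 + 270*a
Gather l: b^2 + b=b^2 + b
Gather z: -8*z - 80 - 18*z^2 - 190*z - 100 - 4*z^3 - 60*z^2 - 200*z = -4*z^3 - 78*z^2 - 398*z - 180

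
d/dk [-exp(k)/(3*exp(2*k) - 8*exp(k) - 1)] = (3*exp(3*k) + exp(k))/(9*exp(4*k) - 48*exp(3*k) + 58*exp(2*k) + 16*exp(k) + 1)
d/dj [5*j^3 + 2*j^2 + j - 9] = 15*j^2 + 4*j + 1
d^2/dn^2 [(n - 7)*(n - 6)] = 2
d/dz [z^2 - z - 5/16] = 2*z - 1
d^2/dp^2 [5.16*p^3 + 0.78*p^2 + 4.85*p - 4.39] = 30.96*p + 1.56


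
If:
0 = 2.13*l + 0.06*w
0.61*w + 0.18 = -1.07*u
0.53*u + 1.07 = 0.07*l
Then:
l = -0.09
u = -2.03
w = 3.27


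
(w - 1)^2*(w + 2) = w^3 - 3*w + 2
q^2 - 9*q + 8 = (q - 8)*(q - 1)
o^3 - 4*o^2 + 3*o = o*(o - 3)*(o - 1)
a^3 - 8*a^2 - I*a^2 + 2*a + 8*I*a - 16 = (a - 8)*(a - 2*I)*(a + I)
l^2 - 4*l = l*(l - 4)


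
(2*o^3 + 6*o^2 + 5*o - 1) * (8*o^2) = 16*o^5 + 48*o^4 + 40*o^3 - 8*o^2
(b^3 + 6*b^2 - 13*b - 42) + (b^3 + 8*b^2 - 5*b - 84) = 2*b^3 + 14*b^2 - 18*b - 126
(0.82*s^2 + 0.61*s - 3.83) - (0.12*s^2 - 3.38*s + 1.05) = 0.7*s^2 + 3.99*s - 4.88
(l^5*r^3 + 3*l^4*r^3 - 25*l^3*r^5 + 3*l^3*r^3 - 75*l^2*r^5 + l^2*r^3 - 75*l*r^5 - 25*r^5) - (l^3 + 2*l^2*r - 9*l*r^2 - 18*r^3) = l^5*r^3 + 3*l^4*r^3 - 25*l^3*r^5 + 3*l^3*r^3 - l^3 - 75*l^2*r^5 + l^2*r^3 - 2*l^2*r - 75*l*r^5 + 9*l*r^2 - 25*r^5 + 18*r^3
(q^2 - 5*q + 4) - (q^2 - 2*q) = 4 - 3*q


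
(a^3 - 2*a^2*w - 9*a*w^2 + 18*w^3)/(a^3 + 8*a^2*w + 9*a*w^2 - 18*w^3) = (-a^2 + 5*a*w - 6*w^2)/(-a^2 - 5*a*w + 6*w^2)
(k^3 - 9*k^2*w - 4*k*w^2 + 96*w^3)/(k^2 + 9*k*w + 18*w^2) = (k^2 - 12*k*w + 32*w^2)/(k + 6*w)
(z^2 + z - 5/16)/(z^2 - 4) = (z^2 + z - 5/16)/(z^2 - 4)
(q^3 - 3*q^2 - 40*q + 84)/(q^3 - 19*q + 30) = (q^2 - q - 42)/(q^2 + 2*q - 15)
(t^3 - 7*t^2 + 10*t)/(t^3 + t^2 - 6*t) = (t - 5)/(t + 3)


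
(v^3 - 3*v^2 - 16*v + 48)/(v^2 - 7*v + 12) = v + 4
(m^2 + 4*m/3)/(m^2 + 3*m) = (m + 4/3)/(m + 3)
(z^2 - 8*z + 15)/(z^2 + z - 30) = (z - 3)/(z + 6)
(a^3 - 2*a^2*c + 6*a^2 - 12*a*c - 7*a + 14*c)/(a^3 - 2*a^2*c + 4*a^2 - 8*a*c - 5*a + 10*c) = (a + 7)/(a + 5)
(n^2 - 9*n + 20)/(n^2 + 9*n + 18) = (n^2 - 9*n + 20)/(n^2 + 9*n + 18)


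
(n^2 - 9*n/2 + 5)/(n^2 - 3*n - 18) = (-n^2 + 9*n/2 - 5)/(-n^2 + 3*n + 18)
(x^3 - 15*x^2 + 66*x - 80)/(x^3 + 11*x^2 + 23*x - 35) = (x^3 - 15*x^2 + 66*x - 80)/(x^3 + 11*x^2 + 23*x - 35)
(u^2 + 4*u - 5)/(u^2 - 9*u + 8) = (u + 5)/(u - 8)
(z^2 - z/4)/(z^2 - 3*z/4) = (4*z - 1)/(4*z - 3)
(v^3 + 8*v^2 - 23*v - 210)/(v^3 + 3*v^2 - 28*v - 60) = (v + 7)/(v + 2)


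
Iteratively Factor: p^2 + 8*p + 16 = (p + 4)*(p + 4)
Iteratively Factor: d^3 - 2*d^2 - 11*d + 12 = (d + 3)*(d^2 - 5*d + 4) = (d - 4)*(d + 3)*(d - 1)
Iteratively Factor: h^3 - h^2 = (h - 1)*(h^2) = h*(h - 1)*(h)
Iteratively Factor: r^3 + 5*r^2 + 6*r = (r + 2)*(r^2 + 3*r) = r*(r + 2)*(r + 3)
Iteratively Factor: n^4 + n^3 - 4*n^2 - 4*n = (n + 1)*(n^3 - 4*n) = (n + 1)*(n + 2)*(n^2 - 2*n) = n*(n + 1)*(n + 2)*(n - 2)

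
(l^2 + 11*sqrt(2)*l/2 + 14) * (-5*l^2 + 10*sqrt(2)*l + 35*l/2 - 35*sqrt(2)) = -5*l^4 - 35*sqrt(2)*l^3/2 + 35*l^3/2 + 40*l^2 + 245*sqrt(2)*l^2/4 - 140*l + 140*sqrt(2)*l - 490*sqrt(2)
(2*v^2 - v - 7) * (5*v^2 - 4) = 10*v^4 - 5*v^3 - 43*v^2 + 4*v + 28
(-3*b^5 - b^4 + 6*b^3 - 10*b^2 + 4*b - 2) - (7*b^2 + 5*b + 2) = -3*b^5 - b^4 + 6*b^3 - 17*b^2 - b - 4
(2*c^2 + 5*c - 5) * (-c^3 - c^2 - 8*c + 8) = -2*c^5 - 7*c^4 - 16*c^3 - 19*c^2 + 80*c - 40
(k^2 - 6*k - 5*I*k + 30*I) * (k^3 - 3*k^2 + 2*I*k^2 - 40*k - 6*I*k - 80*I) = k^5 - 9*k^4 - 3*I*k^4 - 12*k^3 + 27*I*k^3 + 150*k^2 + 66*I*k^2 - 220*k - 720*I*k + 2400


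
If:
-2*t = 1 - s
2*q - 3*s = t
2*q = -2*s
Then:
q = -1/11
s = 1/11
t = -5/11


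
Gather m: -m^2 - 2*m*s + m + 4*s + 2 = -m^2 + m*(1 - 2*s) + 4*s + 2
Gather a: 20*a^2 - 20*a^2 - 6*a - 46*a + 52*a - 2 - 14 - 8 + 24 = 0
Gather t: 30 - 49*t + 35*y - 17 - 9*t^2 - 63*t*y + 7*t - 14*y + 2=-9*t^2 + t*(-63*y - 42) + 21*y + 15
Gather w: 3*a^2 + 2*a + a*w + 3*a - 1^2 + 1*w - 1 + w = 3*a^2 + 5*a + w*(a + 2) - 2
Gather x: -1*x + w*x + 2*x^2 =2*x^2 + x*(w - 1)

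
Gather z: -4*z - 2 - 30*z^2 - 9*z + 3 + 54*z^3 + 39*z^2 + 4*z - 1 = 54*z^3 + 9*z^2 - 9*z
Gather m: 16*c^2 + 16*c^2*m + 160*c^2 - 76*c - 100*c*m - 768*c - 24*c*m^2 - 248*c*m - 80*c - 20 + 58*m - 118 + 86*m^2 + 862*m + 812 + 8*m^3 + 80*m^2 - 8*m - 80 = 176*c^2 - 924*c + 8*m^3 + m^2*(166 - 24*c) + m*(16*c^2 - 348*c + 912) + 594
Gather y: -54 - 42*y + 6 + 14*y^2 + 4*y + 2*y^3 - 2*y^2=2*y^3 + 12*y^2 - 38*y - 48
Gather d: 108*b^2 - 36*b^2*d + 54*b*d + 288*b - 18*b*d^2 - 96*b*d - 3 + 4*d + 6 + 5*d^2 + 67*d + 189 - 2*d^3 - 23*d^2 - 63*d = 108*b^2 + 288*b - 2*d^3 + d^2*(-18*b - 18) + d*(-36*b^2 - 42*b + 8) + 192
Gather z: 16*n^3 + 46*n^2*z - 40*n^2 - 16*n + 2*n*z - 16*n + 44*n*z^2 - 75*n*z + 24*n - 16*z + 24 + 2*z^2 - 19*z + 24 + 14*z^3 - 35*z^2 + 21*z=16*n^3 - 40*n^2 - 8*n + 14*z^3 + z^2*(44*n - 33) + z*(46*n^2 - 73*n - 14) + 48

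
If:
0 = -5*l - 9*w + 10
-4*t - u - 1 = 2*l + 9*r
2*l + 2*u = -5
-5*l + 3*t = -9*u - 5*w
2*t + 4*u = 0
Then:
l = -35/194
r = -1637/873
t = 450/97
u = -225/97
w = 235/194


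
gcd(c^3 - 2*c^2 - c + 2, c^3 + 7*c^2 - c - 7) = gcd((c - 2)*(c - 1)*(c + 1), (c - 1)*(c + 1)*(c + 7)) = c^2 - 1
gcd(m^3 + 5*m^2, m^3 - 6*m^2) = m^2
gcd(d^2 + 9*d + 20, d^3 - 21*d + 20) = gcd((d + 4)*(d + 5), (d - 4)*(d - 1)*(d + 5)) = d + 5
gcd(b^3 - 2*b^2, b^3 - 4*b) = b^2 - 2*b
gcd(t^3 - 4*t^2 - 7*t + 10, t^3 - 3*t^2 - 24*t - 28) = t + 2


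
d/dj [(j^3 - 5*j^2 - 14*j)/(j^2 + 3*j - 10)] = (j^4 + 6*j^3 - 31*j^2 + 100*j + 140)/(j^4 + 6*j^3 - 11*j^2 - 60*j + 100)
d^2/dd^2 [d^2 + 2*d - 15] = 2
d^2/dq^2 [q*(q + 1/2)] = 2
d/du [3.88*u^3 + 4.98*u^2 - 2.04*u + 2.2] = 11.64*u^2 + 9.96*u - 2.04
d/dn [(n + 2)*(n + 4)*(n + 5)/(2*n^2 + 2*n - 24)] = (n^2 - 6*n - 31)/(2*(n^2 - 6*n + 9))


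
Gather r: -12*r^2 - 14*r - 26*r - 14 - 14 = -12*r^2 - 40*r - 28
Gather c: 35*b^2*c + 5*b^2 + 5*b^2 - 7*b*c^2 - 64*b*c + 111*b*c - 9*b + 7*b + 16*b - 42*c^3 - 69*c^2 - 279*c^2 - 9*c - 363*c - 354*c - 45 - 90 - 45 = 10*b^2 + 14*b - 42*c^3 + c^2*(-7*b - 348) + c*(35*b^2 + 47*b - 726) - 180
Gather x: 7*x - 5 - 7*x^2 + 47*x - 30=-7*x^2 + 54*x - 35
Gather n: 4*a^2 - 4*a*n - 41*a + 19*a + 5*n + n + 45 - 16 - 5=4*a^2 - 22*a + n*(6 - 4*a) + 24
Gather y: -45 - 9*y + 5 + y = -8*y - 40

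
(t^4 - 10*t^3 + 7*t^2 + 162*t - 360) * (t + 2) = t^5 - 8*t^4 - 13*t^3 + 176*t^2 - 36*t - 720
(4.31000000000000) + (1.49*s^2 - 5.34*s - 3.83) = 1.49*s^2 - 5.34*s + 0.48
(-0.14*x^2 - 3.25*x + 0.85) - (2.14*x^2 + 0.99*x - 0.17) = -2.28*x^2 - 4.24*x + 1.02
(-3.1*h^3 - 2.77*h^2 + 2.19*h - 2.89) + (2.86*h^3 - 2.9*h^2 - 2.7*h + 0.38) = -0.24*h^3 - 5.67*h^2 - 0.51*h - 2.51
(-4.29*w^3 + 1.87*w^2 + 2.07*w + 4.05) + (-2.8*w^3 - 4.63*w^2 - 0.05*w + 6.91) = -7.09*w^3 - 2.76*w^2 + 2.02*w + 10.96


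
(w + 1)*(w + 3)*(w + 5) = w^3 + 9*w^2 + 23*w + 15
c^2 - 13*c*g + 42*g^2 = (c - 7*g)*(c - 6*g)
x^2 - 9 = (x - 3)*(x + 3)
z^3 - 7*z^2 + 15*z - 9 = (z - 3)^2*(z - 1)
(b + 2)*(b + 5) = b^2 + 7*b + 10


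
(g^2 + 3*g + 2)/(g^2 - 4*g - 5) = (g + 2)/(g - 5)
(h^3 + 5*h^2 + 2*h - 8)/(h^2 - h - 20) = (h^2 + h - 2)/(h - 5)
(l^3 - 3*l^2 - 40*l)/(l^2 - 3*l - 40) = l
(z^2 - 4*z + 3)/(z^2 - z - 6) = (z - 1)/(z + 2)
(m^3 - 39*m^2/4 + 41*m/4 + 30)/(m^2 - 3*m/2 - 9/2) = (4*m^2 - 27*m - 40)/(2*(2*m + 3))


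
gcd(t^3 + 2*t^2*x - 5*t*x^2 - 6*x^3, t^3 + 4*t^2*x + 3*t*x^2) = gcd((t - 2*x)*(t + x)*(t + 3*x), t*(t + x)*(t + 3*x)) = t^2 + 4*t*x + 3*x^2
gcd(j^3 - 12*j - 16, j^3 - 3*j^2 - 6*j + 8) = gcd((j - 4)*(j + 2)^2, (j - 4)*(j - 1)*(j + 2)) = j^2 - 2*j - 8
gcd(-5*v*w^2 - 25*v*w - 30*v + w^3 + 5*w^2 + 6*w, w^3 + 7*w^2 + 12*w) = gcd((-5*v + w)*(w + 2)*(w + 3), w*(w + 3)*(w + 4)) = w + 3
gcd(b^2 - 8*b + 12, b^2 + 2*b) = 1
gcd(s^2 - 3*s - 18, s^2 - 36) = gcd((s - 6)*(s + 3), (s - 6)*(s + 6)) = s - 6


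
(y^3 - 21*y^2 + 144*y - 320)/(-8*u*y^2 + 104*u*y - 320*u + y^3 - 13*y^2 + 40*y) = (y - 8)/(-8*u + y)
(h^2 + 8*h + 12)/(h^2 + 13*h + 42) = (h + 2)/(h + 7)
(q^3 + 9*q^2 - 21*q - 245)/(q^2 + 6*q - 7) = (q^2 + 2*q - 35)/(q - 1)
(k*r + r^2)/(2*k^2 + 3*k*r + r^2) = r/(2*k + r)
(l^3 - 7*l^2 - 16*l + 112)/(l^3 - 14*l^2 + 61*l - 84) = (l + 4)/(l - 3)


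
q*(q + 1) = q^2 + q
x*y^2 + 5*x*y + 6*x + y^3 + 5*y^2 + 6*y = (x + y)*(y + 2)*(y + 3)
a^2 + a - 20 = (a - 4)*(a + 5)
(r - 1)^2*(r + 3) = r^3 + r^2 - 5*r + 3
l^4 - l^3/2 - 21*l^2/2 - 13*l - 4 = (l - 4)*(l + 1/2)*(l + 1)*(l + 2)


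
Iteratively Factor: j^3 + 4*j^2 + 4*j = (j)*(j^2 + 4*j + 4) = j*(j + 2)*(j + 2)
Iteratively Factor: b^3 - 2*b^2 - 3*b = (b - 3)*(b^2 + b) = (b - 3)*(b + 1)*(b)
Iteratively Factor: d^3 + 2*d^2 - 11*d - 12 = (d + 1)*(d^2 + d - 12) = (d - 3)*(d + 1)*(d + 4)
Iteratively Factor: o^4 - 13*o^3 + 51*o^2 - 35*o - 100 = (o + 1)*(o^3 - 14*o^2 + 65*o - 100) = (o - 5)*(o + 1)*(o^2 - 9*o + 20) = (o - 5)*(o - 4)*(o + 1)*(o - 5)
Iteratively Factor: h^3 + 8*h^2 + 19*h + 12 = (h + 4)*(h^2 + 4*h + 3) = (h + 3)*(h + 4)*(h + 1)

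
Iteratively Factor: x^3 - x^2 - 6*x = (x - 3)*(x^2 + 2*x) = (x - 3)*(x + 2)*(x)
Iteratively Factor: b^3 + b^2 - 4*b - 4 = (b + 2)*(b^2 - b - 2) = (b + 1)*(b + 2)*(b - 2)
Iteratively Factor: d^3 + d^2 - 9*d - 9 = (d + 1)*(d^2 - 9) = (d + 1)*(d + 3)*(d - 3)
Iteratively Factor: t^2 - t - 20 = (t - 5)*(t + 4)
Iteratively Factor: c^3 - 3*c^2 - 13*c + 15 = (c - 5)*(c^2 + 2*c - 3) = (c - 5)*(c - 1)*(c + 3)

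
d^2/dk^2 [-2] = 0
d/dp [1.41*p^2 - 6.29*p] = 2.82*p - 6.29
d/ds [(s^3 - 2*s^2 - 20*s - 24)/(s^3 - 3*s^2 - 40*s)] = (-s^4 - 40*s^3 + 92*s^2 - 144*s - 960)/(s^2*(s^4 - 6*s^3 - 71*s^2 + 240*s + 1600))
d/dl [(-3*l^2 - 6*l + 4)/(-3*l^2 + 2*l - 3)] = 2*(-12*l^2 + 21*l + 5)/(9*l^4 - 12*l^3 + 22*l^2 - 12*l + 9)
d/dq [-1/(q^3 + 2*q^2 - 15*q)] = (3*q^2 + 4*q - 15)/(q^2*(q^2 + 2*q - 15)^2)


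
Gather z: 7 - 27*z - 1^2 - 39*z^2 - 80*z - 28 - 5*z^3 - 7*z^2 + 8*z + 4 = -5*z^3 - 46*z^2 - 99*z - 18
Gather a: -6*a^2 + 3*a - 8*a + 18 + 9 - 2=-6*a^2 - 5*a + 25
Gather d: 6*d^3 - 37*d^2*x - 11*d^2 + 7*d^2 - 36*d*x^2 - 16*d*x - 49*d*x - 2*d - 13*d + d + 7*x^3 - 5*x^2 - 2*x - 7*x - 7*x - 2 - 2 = 6*d^3 + d^2*(-37*x - 4) + d*(-36*x^2 - 65*x - 14) + 7*x^3 - 5*x^2 - 16*x - 4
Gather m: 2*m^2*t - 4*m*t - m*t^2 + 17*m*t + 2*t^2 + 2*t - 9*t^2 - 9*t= 2*m^2*t + m*(-t^2 + 13*t) - 7*t^2 - 7*t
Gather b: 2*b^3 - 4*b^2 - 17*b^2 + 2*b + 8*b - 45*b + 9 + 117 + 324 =2*b^3 - 21*b^2 - 35*b + 450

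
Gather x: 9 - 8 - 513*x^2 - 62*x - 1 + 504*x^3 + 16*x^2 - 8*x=504*x^3 - 497*x^2 - 70*x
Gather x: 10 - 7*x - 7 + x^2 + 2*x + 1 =x^2 - 5*x + 4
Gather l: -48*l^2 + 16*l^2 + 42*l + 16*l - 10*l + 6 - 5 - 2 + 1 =-32*l^2 + 48*l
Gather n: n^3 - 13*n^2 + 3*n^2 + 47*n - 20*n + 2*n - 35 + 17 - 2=n^3 - 10*n^2 + 29*n - 20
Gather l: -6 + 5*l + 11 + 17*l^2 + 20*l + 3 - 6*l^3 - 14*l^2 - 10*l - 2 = -6*l^3 + 3*l^2 + 15*l + 6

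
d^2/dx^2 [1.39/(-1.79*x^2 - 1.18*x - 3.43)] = (8.907398*x^2 + 5.871916*x - 1.39*(3.58*x + 1.18)*(7.16*x + 2.36) + 17.068366)/(1.79*x^2 + 1.18*x + 3.43)^3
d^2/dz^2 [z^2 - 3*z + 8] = 2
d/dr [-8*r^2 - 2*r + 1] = -16*r - 2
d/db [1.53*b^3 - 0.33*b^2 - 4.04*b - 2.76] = 4.59*b^2 - 0.66*b - 4.04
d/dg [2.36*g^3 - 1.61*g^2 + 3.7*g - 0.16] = 7.08*g^2 - 3.22*g + 3.7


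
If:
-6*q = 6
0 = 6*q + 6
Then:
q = -1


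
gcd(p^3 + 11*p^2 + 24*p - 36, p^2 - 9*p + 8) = p - 1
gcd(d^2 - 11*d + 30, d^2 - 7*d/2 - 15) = d - 6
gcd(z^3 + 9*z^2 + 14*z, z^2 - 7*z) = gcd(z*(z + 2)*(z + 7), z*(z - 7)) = z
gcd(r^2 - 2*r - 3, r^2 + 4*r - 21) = r - 3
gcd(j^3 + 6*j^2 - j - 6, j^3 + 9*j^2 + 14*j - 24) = j^2 + 5*j - 6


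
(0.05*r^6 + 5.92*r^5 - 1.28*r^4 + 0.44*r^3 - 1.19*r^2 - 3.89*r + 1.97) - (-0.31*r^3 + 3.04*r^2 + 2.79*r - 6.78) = 0.05*r^6 + 5.92*r^5 - 1.28*r^4 + 0.75*r^3 - 4.23*r^2 - 6.68*r + 8.75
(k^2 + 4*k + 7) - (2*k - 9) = k^2 + 2*k + 16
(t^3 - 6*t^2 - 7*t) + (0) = t^3 - 6*t^2 - 7*t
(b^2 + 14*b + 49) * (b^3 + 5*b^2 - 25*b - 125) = b^5 + 19*b^4 + 94*b^3 - 230*b^2 - 2975*b - 6125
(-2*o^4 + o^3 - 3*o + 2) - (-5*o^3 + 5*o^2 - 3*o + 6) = -2*o^4 + 6*o^3 - 5*o^2 - 4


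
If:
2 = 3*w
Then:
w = 2/3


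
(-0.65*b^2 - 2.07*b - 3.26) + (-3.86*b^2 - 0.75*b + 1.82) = -4.51*b^2 - 2.82*b - 1.44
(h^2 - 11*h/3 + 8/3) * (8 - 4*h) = -4*h^3 + 68*h^2/3 - 40*h + 64/3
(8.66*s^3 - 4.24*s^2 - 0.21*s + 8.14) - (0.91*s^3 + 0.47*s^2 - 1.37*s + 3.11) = 7.75*s^3 - 4.71*s^2 + 1.16*s + 5.03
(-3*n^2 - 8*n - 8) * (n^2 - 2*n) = -3*n^4 - 2*n^3 + 8*n^2 + 16*n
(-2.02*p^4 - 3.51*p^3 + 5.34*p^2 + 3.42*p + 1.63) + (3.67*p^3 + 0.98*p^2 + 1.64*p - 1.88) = -2.02*p^4 + 0.16*p^3 + 6.32*p^2 + 5.06*p - 0.25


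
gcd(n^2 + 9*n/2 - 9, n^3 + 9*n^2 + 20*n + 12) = n + 6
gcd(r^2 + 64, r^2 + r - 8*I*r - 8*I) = r - 8*I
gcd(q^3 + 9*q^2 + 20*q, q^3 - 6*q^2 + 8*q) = q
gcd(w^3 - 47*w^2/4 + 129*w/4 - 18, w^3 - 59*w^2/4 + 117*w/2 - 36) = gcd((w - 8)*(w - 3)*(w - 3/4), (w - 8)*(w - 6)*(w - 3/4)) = w^2 - 35*w/4 + 6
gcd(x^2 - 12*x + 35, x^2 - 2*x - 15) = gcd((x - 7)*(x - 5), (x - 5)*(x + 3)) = x - 5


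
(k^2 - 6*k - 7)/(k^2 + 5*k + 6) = (k^2 - 6*k - 7)/(k^2 + 5*k + 6)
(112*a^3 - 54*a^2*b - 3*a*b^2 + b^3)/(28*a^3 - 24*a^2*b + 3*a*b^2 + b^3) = (8*a - b)/(2*a - b)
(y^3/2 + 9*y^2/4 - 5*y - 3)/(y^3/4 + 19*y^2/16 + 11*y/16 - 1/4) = 4*(2*y^3 + 9*y^2 - 20*y - 12)/(4*y^3 + 19*y^2 + 11*y - 4)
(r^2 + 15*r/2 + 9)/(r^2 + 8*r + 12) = (r + 3/2)/(r + 2)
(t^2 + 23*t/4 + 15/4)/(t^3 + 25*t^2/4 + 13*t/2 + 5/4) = (4*t + 3)/(4*t^2 + 5*t + 1)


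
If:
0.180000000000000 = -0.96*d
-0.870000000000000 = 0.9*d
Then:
No Solution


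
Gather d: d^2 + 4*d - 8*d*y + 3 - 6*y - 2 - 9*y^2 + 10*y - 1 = d^2 + d*(4 - 8*y) - 9*y^2 + 4*y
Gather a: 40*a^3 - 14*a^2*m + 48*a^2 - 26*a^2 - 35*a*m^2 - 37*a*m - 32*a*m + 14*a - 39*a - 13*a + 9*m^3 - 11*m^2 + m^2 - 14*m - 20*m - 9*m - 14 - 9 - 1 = 40*a^3 + a^2*(22 - 14*m) + a*(-35*m^2 - 69*m - 38) + 9*m^3 - 10*m^2 - 43*m - 24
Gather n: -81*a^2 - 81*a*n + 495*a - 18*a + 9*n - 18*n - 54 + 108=-81*a^2 + 477*a + n*(-81*a - 9) + 54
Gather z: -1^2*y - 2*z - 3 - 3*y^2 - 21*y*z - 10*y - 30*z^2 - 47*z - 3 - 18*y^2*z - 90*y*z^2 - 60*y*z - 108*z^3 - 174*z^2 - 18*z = -3*y^2 - 11*y - 108*z^3 + z^2*(-90*y - 204) + z*(-18*y^2 - 81*y - 67) - 6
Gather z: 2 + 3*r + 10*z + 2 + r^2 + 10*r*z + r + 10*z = r^2 + 4*r + z*(10*r + 20) + 4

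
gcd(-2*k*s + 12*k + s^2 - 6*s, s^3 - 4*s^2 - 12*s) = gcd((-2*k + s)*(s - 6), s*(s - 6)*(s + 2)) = s - 6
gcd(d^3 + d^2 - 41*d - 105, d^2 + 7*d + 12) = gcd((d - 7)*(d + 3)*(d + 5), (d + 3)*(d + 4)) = d + 3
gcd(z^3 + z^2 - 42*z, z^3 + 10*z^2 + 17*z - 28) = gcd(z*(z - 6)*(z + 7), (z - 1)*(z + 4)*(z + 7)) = z + 7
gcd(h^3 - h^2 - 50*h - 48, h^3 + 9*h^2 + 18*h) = h + 6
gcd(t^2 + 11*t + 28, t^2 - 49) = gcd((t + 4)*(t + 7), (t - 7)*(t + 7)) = t + 7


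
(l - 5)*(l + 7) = l^2 + 2*l - 35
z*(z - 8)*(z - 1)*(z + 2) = z^4 - 7*z^3 - 10*z^2 + 16*z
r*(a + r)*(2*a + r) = 2*a^2*r + 3*a*r^2 + r^3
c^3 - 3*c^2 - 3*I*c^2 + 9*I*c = c*(c - 3)*(c - 3*I)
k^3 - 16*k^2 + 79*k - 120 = (k - 8)*(k - 5)*(k - 3)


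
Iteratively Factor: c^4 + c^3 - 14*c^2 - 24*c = (c + 3)*(c^3 - 2*c^2 - 8*c) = c*(c + 3)*(c^2 - 2*c - 8) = c*(c + 2)*(c + 3)*(c - 4)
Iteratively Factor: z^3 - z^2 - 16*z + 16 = (z - 1)*(z^2 - 16) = (z - 1)*(z + 4)*(z - 4)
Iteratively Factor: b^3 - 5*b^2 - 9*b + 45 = (b - 5)*(b^2 - 9) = (b - 5)*(b - 3)*(b + 3)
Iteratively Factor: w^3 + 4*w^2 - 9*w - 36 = (w - 3)*(w^2 + 7*w + 12) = (w - 3)*(w + 4)*(w + 3)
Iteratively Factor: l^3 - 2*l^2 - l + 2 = (l - 1)*(l^2 - l - 2) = (l - 2)*(l - 1)*(l + 1)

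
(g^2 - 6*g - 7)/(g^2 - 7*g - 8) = (g - 7)/(g - 8)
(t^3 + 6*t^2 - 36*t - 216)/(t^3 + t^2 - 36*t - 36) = (t + 6)/(t + 1)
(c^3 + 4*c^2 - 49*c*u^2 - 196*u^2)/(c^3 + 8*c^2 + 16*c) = (c^2 - 49*u^2)/(c*(c + 4))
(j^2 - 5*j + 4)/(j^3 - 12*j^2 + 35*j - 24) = (j - 4)/(j^2 - 11*j + 24)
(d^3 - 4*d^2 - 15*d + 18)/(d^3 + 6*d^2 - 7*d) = (d^2 - 3*d - 18)/(d*(d + 7))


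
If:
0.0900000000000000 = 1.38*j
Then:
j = 0.07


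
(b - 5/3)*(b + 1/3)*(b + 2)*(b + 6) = b^4 + 20*b^3/3 + 7*b^2/9 - 184*b/9 - 20/3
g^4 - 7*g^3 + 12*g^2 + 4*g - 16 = (g - 4)*(g - 2)^2*(g + 1)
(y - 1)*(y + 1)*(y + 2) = y^3 + 2*y^2 - y - 2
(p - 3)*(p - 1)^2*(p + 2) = p^4 - 3*p^3 - 3*p^2 + 11*p - 6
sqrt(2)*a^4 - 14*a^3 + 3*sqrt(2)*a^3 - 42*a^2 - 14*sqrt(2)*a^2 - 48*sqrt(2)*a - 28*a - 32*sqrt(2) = (a + 2)*(a - 8*sqrt(2))*(a + sqrt(2))*(sqrt(2)*a + sqrt(2))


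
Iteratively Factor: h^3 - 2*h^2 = (h)*(h^2 - 2*h) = h*(h - 2)*(h)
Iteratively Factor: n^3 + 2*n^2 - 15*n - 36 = (n + 3)*(n^2 - n - 12) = (n - 4)*(n + 3)*(n + 3)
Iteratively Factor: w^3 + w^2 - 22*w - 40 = (w - 5)*(w^2 + 6*w + 8) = (w - 5)*(w + 4)*(w + 2)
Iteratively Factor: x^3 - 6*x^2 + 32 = (x - 4)*(x^2 - 2*x - 8) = (x - 4)^2*(x + 2)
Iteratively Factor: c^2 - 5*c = (c - 5)*(c)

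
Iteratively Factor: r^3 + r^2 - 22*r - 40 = (r + 4)*(r^2 - 3*r - 10) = (r + 2)*(r + 4)*(r - 5)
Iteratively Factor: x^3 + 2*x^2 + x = (x + 1)*(x^2 + x) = (x + 1)^2*(x)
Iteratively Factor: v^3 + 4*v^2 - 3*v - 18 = (v - 2)*(v^2 + 6*v + 9) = (v - 2)*(v + 3)*(v + 3)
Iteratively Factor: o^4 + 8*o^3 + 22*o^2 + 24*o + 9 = (o + 3)*(o^3 + 5*o^2 + 7*o + 3) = (o + 1)*(o + 3)*(o^2 + 4*o + 3) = (o + 1)^2*(o + 3)*(o + 3)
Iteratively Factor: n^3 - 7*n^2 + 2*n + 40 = (n - 4)*(n^2 - 3*n - 10) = (n - 4)*(n + 2)*(n - 5)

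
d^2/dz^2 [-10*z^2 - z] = -20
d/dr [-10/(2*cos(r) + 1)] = -20*sin(r)/(2*cos(r) + 1)^2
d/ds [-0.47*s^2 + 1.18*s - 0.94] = 1.18 - 0.94*s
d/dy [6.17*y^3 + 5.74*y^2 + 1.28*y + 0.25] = 18.51*y^2 + 11.48*y + 1.28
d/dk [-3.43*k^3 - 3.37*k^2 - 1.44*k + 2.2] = -10.29*k^2 - 6.74*k - 1.44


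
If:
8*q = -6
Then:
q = -3/4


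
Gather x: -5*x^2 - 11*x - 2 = -5*x^2 - 11*x - 2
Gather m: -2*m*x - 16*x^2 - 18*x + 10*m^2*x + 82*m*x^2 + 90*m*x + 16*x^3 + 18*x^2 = 10*m^2*x + m*(82*x^2 + 88*x) + 16*x^3 + 2*x^2 - 18*x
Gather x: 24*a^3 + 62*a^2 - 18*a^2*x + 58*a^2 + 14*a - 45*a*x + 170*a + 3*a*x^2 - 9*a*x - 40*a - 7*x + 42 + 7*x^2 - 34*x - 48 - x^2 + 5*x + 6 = 24*a^3 + 120*a^2 + 144*a + x^2*(3*a + 6) + x*(-18*a^2 - 54*a - 36)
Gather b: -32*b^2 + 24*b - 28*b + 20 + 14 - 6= -32*b^2 - 4*b + 28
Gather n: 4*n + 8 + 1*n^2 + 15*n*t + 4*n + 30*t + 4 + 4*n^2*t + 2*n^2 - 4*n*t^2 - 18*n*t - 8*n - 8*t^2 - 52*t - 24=n^2*(4*t + 3) + n*(-4*t^2 - 3*t) - 8*t^2 - 22*t - 12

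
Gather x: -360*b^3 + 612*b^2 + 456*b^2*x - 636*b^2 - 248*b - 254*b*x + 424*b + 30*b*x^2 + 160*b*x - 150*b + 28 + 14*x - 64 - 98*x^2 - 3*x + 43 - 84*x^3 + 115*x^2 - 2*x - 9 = -360*b^3 - 24*b^2 + 26*b - 84*x^3 + x^2*(30*b + 17) + x*(456*b^2 - 94*b + 9) - 2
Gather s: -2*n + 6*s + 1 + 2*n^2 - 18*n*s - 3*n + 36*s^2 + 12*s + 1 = 2*n^2 - 5*n + 36*s^2 + s*(18 - 18*n) + 2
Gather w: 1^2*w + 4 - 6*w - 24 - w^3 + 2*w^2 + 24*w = -w^3 + 2*w^2 + 19*w - 20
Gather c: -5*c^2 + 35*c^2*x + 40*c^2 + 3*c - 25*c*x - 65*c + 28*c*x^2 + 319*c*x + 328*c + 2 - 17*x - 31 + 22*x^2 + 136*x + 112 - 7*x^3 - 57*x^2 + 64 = c^2*(35*x + 35) + c*(28*x^2 + 294*x + 266) - 7*x^3 - 35*x^2 + 119*x + 147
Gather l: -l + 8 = 8 - l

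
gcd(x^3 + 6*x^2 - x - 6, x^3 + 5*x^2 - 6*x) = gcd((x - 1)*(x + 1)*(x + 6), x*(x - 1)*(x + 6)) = x^2 + 5*x - 6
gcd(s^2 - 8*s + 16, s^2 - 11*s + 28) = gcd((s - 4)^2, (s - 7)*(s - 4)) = s - 4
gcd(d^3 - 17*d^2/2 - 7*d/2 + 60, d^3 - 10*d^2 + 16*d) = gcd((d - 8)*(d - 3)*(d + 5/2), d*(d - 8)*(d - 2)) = d - 8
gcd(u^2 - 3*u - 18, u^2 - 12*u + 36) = u - 6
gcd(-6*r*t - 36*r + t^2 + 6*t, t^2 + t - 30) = t + 6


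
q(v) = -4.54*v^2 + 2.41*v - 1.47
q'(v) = 2.41 - 9.08*v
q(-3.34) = -60.17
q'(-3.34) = 32.74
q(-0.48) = -3.67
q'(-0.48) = 6.77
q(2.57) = -25.26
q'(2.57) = -20.93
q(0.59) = -1.63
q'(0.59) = -2.95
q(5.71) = -135.73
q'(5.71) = -49.44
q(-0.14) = -1.90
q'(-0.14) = 3.68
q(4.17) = -70.37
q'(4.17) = -35.45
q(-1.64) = -17.63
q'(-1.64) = 17.30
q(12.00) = -626.31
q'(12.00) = -106.55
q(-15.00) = -1059.12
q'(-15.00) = 138.61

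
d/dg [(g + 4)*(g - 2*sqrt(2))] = 2*g - 2*sqrt(2) + 4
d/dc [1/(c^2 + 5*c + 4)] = (-2*c - 5)/(c^2 + 5*c + 4)^2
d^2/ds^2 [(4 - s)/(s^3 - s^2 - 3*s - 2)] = 2*((s - 4)*(-3*s^2 + 2*s + 3)^2 + (3*s^2 - 2*s + (s - 4)*(3*s - 1) - 3)*(-s^3 + s^2 + 3*s + 2))/(-s^3 + s^2 + 3*s + 2)^3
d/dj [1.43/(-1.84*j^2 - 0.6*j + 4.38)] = (5.2624*j + 0.858)/(1.84*j^2 + 0.6*j - 4.38)^2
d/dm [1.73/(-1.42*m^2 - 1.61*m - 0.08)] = (4.9132*m + 2.7853)/(1.42*m^2 + 1.61*m + 0.08)^2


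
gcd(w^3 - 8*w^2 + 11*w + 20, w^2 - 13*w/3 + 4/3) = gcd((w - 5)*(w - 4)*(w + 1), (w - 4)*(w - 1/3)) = w - 4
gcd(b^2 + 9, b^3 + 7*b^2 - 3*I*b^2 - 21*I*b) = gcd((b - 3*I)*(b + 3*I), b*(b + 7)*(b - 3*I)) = b - 3*I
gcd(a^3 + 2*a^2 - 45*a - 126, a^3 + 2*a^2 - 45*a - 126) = a^3 + 2*a^2 - 45*a - 126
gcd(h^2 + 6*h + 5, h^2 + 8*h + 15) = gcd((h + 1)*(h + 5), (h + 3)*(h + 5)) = h + 5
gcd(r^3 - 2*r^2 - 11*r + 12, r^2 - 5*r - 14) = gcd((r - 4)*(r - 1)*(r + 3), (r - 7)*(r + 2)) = 1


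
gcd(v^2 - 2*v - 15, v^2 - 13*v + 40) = v - 5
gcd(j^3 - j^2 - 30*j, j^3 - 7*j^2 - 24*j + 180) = j^2 - j - 30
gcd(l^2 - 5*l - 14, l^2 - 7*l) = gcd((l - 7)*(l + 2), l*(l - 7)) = l - 7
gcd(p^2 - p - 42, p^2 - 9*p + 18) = 1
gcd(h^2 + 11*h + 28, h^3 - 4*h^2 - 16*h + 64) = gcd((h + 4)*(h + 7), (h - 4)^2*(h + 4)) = h + 4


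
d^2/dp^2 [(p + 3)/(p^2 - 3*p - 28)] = 2*(-3*p*(-p^2 + 3*p + 28) - (p + 3)*(2*p - 3)^2)/(-p^2 + 3*p + 28)^3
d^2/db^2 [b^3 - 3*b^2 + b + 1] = 6*b - 6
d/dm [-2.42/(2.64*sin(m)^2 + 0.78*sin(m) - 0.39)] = (12.7776*sin(m) + 1.8876)*cos(m)/(2.64*sin(m)^2 + 0.78*sin(m) - 0.39)^2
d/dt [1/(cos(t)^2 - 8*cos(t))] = 2*(cos(t) - 4)*sin(t)/((cos(t) - 8)^2*cos(t)^2)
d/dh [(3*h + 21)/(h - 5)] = -36/(h - 5)^2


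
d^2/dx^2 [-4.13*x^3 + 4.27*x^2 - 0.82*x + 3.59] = 8.54 - 24.78*x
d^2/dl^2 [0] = 0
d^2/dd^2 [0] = 0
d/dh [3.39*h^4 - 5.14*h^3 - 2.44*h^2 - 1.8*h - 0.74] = 13.56*h^3 - 15.42*h^2 - 4.88*h - 1.8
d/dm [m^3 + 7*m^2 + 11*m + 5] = 3*m^2 + 14*m + 11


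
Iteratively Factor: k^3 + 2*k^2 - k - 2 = (k - 1)*(k^2 + 3*k + 2) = (k - 1)*(k + 1)*(k + 2)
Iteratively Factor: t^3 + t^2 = (t + 1)*(t^2) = t*(t + 1)*(t)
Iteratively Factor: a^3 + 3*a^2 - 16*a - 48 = (a + 4)*(a^2 - a - 12) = (a - 4)*(a + 4)*(a + 3)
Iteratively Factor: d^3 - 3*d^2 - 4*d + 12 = (d - 3)*(d^2 - 4) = (d - 3)*(d + 2)*(d - 2)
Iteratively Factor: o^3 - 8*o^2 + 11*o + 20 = (o - 4)*(o^2 - 4*o - 5) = (o - 5)*(o - 4)*(o + 1)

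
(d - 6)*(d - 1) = d^2 - 7*d + 6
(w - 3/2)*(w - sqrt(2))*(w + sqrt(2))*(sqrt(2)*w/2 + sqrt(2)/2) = sqrt(2)*w^4/2 - sqrt(2)*w^3/4 - 7*sqrt(2)*w^2/4 + sqrt(2)*w/2 + 3*sqrt(2)/2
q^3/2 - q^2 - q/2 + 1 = (q/2 + 1/2)*(q - 2)*(q - 1)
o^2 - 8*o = o*(o - 8)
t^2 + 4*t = t*(t + 4)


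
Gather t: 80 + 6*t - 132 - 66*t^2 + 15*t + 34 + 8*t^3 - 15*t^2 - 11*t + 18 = 8*t^3 - 81*t^2 + 10*t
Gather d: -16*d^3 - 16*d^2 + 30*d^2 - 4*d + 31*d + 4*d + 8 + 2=-16*d^3 + 14*d^2 + 31*d + 10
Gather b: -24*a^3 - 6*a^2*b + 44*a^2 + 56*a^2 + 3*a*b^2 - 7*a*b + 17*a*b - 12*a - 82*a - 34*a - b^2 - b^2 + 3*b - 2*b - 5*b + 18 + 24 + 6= -24*a^3 + 100*a^2 - 128*a + b^2*(3*a - 2) + b*(-6*a^2 + 10*a - 4) + 48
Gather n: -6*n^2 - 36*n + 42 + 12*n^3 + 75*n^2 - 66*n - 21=12*n^3 + 69*n^2 - 102*n + 21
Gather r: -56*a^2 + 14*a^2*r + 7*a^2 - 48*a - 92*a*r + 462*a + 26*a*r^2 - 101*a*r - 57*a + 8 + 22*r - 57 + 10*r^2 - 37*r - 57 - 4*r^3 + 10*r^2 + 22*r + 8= -49*a^2 + 357*a - 4*r^3 + r^2*(26*a + 20) + r*(14*a^2 - 193*a + 7) - 98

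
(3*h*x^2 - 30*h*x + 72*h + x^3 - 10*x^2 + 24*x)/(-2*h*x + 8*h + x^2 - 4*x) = (3*h*x - 18*h + x^2 - 6*x)/(-2*h + x)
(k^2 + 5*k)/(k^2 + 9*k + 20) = k/(k + 4)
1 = 1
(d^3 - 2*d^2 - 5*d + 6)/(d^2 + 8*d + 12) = (d^2 - 4*d + 3)/(d + 6)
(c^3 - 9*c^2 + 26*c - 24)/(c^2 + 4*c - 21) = (c^2 - 6*c + 8)/(c + 7)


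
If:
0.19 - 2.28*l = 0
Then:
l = 0.08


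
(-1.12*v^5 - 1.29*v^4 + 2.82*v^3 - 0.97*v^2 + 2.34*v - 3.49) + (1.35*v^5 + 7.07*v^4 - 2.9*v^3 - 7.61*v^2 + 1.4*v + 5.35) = 0.23*v^5 + 5.78*v^4 - 0.0800000000000001*v^3 - 8.58*v^2 + 3.74*v + 1.86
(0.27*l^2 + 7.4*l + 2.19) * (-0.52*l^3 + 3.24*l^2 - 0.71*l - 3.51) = -0.1404*l^5 - 2.9732*l^4 + 22.6455*l^3 + 0.8939*l^2 - 27.5289*l - 7.6869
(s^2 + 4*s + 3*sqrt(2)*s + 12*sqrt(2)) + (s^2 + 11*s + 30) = 2*s^2 + 3*sqrt(2)*s + 15*s + 12*sqrt(2) + 30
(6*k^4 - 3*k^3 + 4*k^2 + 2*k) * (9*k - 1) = 54*k^5 - 33*k^4 + 39*k^3 + 14*k^2 - 2*k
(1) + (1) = 2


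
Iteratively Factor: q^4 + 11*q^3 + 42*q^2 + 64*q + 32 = (q + 1)*(q^3 + 10*q^2 + 32*q + 32) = (q + 1)*(q + 4)*(q^2 + 6*q + 8) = (q + 1)*(q + 2)*(q + 4)*(q + 4)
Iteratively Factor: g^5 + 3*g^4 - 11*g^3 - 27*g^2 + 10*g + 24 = (g + 2)*(g^4 + g^3 - 13*g^2 - g + 12) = (g - 3)*(g + 2)*(g^3 + 4*g^2 - g - 4) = (g - 3)*(g + 2)*(g + 4)*(g^2 - 1) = (g - 3)*(g + 1)*(g + 2)*(g + 4)*(g - 1)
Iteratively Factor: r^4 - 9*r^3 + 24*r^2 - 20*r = (r - 2)*(r^3 - 7*r^2 + 10*r) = (r - 5)*(r - 2)*(r^2 - 2*r) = r*(r - 5)*(r - 2)*(r - 2)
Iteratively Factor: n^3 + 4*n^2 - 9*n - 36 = (n + 4)*(n^2 - 9) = (n - 3)*(n + 4)*(n + 3)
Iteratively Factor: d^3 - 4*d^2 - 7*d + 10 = (d - 5)*(d^2 + d - 2) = (d - 5)*(d + 2)*(d - 1)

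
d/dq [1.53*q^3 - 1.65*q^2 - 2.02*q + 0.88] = 4.59*q^2 - 3.3*q - 2.02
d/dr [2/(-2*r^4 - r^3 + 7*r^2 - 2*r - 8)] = 2*(8*r^3 + 3*r^2 - 14*r + 2)/(2*r^4 + r^3 - 7*r^2 + 2*r + 8)^2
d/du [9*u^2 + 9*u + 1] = 18*u + 9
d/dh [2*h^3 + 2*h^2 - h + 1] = 6*h^2 + 4*h - 1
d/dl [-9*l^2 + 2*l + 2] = 2 - 18*l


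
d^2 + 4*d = d*(d + 4)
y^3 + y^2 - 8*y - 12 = (y - 3)*(y + 2)^2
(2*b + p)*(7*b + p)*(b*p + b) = 14*b^3*p + 14*b^3 + 9*b^2*p^2 + 9*b^2*p + b*p^3 + b*p^2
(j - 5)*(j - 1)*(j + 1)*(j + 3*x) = j^4 + 3*j^3*x - 5*j^3 - 15*j^2*x - j^2 - 3*j*x + 5*j + 15*x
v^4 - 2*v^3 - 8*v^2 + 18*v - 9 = (v - 3)*(v - 1)^2*(v + 3)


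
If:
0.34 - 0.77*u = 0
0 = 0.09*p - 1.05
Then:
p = 11.67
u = 0.44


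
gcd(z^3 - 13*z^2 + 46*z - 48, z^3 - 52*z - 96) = z - 8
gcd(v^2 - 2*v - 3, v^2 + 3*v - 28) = 1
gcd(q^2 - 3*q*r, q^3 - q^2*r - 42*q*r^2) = q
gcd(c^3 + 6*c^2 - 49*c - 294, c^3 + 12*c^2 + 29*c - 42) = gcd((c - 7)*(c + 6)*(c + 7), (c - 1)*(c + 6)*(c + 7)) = c^2 + 13*c + 42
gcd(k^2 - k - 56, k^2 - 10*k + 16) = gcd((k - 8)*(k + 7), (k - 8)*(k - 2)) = k - 8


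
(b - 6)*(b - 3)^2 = b^3 - 12*b^2 + 45*b - 54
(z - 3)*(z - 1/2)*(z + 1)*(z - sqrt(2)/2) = z^4 - 5*z^3/2 - sqrt(2)*z^3/2 - 2*z^2 + 5*sqrt(2)*z^2/4 + sqrt(2)*z + 3*z/2 - 3*sqrt(2)/4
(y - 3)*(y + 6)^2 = y^3 + 9*y^2 - 108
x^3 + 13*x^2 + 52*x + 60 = (x + 2)*(x + 5)*(x + 6)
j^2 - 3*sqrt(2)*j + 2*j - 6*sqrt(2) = (j + 2)*(j - 3*sqrt(2))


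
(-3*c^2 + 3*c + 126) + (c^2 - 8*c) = -2*c^2 - 5*c + 126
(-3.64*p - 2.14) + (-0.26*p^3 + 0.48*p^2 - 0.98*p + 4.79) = -0.26*p^3 + 0.48*p^2 - 4.62*p + 2.65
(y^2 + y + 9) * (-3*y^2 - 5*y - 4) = -3*y^4 - 8*y^3 - 36*y^2 - 49*y - 36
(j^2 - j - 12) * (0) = 0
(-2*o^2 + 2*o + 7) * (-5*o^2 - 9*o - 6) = 10*o^4 + 8*o^3 - 41*o^2 - 75*o - 42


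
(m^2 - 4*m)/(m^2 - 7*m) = (m - 4)/(m - 7)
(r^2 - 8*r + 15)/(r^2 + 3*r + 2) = (r^2 - 8*r + 15)/(r^2 + 3*r + 2)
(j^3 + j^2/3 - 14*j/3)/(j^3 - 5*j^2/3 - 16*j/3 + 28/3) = j/(j - 2)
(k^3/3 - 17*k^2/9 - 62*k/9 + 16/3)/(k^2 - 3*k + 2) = (3*k^3 - 17*k^2 - 62*k + 48)/(9*(k^2 - 3*k + 2))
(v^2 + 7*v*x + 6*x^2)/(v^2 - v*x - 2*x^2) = (-v - 6*x)/(-v + 2*x)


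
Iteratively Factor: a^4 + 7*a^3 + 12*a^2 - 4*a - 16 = (a + 2)*(a^3 + 5*a^2 + 2*a - 8) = (a + 2)^2*(a^2 + 3*a - 4) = (a + 2)^2*(a + 4)*(a - 1)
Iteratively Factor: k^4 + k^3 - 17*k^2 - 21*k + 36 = (k + 3)*(k^3 - 2*k^2 - 11*k + 12) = (k - 4)*(k + 3)*(k^2 + 2*k - 3) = (k - 4)*(k + 3)^2*(k - 1)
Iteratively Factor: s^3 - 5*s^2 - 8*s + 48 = (s - 4)*(s^2 - s - 12) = (s - 4)^2*(s + 3)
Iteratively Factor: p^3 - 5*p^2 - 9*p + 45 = (p - 3)*(p^2 - 2*p - 15) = (p - 5)*(p - 3)*(p + 3)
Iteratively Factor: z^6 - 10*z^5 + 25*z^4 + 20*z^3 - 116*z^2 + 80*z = (z - 2)*(z^5 - 8*z^4 + 9*z^3 + 38*z^2 - 40*z) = (z - 2)*(z + 2)*(z^4 - 10*z^3 + 29*z^2 - 20*z) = z*(z - 2)*(z + 2)*(z^3 - 10*z^2 + 29*z - 20) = z*(z - 2)*(z - 1)*(z + 2)*(z^2 - 9*z + 20) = z*(z - 4)*(z - 2)*(z - 1)*(z + 2)*(z - 5)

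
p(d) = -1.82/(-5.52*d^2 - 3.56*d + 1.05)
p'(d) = -1.82*(11.04*d + 3.56)/(-5.52*d^2 - 3.56*d + 1.05)^2 = (-20.0928*d - 6.4792)/(5.52*d^2 + 3.56*d - 1.05)^2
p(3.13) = 0.03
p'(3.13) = -0.02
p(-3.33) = 0.04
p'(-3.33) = 0.03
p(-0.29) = -1.12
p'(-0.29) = -0.25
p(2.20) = 0.05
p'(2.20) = -0.05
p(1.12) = 0.18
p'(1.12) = -0.30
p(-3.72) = 0.03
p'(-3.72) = 0.02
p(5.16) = 0.01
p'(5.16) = -0.00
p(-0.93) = 4.40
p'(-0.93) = 71.41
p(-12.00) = 0.00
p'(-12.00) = 0.00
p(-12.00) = 0.00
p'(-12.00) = 0.00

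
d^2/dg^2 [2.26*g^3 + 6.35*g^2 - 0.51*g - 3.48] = 13.56*g + 12.7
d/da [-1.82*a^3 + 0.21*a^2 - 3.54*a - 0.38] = -5.46*a^2 + 0.42*a - 3.54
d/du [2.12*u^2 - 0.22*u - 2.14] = 4.24*u - 0.22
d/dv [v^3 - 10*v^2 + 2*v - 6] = 3*v^2 - 20*v + 2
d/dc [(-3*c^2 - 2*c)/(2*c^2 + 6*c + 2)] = (-7*c^2 - 6*c - 2)/(2*(c^4 + 6*c^3 + 11*c^2 + 6*c + 1))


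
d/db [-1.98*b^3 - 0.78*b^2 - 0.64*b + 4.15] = -5.94*b^2 - 1.56*b - 0.64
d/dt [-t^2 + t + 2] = 1 - 2*t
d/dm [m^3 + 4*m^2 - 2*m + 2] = 3*m^2 + 8*m - 2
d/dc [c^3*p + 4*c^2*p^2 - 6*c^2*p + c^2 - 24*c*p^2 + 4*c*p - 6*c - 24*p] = 3*c^2*p + 8*c*p^2 - 12*c*p + 2*c - 24*p^2 + 4*p - 6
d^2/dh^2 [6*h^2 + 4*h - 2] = 12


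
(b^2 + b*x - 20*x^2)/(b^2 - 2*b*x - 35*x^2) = (-b + 4*x)/(-b + 7*x)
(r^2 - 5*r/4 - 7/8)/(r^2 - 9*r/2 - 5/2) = (r - 7/4)/(r - 5)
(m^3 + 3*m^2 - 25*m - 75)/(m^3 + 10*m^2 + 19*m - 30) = (m^2 - 2*m - 15)/(m^2 + 5*m - 6)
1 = 1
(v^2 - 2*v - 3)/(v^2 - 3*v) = (v + 1)/v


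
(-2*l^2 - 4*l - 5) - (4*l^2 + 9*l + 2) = -6*l^2 - 13*l - 7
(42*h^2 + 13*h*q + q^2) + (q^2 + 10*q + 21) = 42*h^2 + 13*h*q + 2*q^2 + 10*q + 21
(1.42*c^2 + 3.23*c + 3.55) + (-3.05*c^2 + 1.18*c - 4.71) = -1.63*c^2 + 4.41*c - 1.16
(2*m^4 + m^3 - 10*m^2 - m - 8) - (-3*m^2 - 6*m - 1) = 2*m^4 + m^3 - 7*m^2 + 5*m - 7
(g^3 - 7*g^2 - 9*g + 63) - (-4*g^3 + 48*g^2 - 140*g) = 5*g^3 - 55*g^2 + 131*g + 63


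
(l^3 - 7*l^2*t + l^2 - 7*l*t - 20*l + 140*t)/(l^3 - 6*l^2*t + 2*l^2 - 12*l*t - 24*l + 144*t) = (-l^2 + 7*l*t - 5*l + 35*t)/(-l^2 + 6*l*t - 6*l + 36*t)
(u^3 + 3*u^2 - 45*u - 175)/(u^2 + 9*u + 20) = (u^2 - 2*u - 35)/(u + 4)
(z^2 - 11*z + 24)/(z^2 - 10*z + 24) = (z^2 - 11*z + 24)/(z^2 - 10*z + 24)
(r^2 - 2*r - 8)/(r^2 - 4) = (r - 4)/(r - 2)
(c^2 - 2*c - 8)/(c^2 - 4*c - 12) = (c - 4)/(c - 6)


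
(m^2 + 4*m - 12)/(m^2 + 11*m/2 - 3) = 2*(m - 2)/(2*m - 1)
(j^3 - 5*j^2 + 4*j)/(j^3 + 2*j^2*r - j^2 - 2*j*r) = (j - 4)/(j + 2*r)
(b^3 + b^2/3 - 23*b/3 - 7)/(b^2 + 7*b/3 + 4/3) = (3*b^2 - 2*b - 21)/(3*b + 4)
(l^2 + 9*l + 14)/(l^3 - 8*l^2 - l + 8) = (l^2 + 9*l + 14)/(l^3 - 8*l^2 - l + 8)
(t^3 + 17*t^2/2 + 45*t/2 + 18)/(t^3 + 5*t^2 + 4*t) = (2*t^2 + 9*t + 9)/(2*t*(t + 1))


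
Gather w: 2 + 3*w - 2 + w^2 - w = w^2 + 2*w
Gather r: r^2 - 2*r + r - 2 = r^2 - r - 2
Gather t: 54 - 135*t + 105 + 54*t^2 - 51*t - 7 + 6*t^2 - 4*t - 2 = 60*t^2 - 190*t + 150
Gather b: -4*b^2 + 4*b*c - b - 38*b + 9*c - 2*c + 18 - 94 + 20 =-4*b^2 + b*(4*c - 39) + 7*c - 56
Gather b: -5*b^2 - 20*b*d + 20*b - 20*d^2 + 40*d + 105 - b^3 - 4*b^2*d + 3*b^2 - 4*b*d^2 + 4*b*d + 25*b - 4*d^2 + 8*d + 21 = -b^3 + b^2*(-4*d - 2) + b*(-4*d^2 - 16*d + 45) - 24*d^2 + 48*d + 126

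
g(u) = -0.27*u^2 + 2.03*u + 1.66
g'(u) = 2.03 - 0.54*u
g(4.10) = 5.44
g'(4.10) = -0.18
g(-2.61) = -5.48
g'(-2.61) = 3.44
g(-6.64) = -23.72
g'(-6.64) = 5.62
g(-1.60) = -2.28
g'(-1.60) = 2.89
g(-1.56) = -2.16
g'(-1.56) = 2.87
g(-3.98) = -10.70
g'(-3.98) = 4.18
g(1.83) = 4.47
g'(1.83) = 1.04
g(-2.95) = -6.68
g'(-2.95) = 3.62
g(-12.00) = -61.58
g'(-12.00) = 8.51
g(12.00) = -12.86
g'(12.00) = -4.45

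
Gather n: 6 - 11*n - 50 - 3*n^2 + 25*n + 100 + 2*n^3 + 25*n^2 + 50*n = 2*n^3 + 22*n^2 + 64*n + 56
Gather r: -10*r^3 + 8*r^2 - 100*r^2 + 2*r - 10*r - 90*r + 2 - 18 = -10*r^3 - 92*r^2 - 98*r - 16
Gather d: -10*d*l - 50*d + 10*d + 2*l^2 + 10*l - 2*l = d*(-10*l - 40) + 2*l^2 + 8*l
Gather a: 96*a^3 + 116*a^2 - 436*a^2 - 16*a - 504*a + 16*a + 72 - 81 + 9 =96*a^3 - 320*a^2 - 504*a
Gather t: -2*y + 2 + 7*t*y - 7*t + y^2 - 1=t*(7*y - 7) + y^2 - 2*y + 1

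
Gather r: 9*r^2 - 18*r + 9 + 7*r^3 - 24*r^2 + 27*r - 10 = 7*r^3 - 15*r^2 + 9*r - 1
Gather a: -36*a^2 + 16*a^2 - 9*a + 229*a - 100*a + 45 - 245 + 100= -20*a^2 + 120*a - 100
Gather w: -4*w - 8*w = -12*w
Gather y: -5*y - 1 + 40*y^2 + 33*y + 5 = 40*y^2 + 28*y + 4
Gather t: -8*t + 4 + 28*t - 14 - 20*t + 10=0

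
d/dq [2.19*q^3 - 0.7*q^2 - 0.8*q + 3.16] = 6.57*q^2 - 1.4*q - 0.8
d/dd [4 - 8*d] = -8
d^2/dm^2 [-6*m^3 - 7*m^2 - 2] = -36*m - 14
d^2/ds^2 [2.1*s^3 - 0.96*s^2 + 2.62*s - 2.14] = 12.6*s - 1.92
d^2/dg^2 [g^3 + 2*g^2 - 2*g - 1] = 6*g + 4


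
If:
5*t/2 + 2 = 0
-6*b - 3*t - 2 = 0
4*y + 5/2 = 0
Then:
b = 1/15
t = -4/5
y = -5/8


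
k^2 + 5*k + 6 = (k + 2)*(k + 3)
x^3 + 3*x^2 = x^2*(x + 3)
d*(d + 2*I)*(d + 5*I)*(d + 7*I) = d^4 + 14*I*d^3 - 59*d^2 - 70*I*d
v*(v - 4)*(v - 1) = v^3 - 5*v^2 + 4*v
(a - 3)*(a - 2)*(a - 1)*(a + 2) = a^4 - 4*a^3 - a^2 + 16*a - 12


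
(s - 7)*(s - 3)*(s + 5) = s^3 - 5*s^2 - 29*s + 105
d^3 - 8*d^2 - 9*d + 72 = (d - 8)*(d - 3)*(d + 3)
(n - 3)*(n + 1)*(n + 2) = n^3 - 7*n - 6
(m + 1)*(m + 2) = m^2 + 3*m + 2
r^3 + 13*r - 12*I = (r - 3*I)*(r - I)*(r + 4*I)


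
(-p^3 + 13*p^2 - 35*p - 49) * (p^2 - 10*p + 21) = -p^5 + 23*p^4 - 186*p^3 + 574*p^2 - 245*p - 1029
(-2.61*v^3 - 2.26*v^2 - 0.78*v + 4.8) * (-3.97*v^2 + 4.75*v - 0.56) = 10.3617*v^5 - 3.4253*v^4 - 6.1768*v^3 - 21.4954*v^2 + 23.2368*v - 2.688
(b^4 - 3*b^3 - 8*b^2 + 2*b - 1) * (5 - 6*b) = -6*b^5 + 23*b^4 + 33*b^3 - 52*b^2 + 16*b - 5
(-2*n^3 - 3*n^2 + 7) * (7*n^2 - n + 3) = -14*n^5 - 19*n^4 - 3*n^3 + 40*n^2 - 7*n + 21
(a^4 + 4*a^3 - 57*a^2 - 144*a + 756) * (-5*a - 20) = -5*a^5 - 40*a^4 + 205*a^3 + 1860*a^2 - 900*a - 15120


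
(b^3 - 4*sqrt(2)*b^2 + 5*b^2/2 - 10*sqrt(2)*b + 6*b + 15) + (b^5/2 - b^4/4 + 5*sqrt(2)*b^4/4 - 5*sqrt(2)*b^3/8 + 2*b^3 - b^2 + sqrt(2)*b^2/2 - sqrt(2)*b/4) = b^5/2 - b^4/4 + 5*sqrt(2)*b^4/4 - 5*sqrt(2)*b^3/8 + 3*b^3 - 7*sqrt(2)*b^2/2 + 3*b^2/2 - 41*sqrt(2)*b/4 + 6*b + 15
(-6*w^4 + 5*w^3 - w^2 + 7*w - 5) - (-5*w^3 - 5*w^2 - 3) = -6*w^4 + 10*w^3 + 4*w^2 + 7*w - 2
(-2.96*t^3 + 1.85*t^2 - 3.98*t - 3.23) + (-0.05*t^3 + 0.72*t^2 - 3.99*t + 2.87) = -3.01*t^3 + 2.57*t^2 - 7.97*t - 0.36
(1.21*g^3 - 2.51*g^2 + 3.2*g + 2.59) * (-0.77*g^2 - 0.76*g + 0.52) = -0.9317*g^5 + 1.0131*g^4 + 0.0727999999999995*g^3 - 5.7315*g^2 - 0.3044*g + 1.3468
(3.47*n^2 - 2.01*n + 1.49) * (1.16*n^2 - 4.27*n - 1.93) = 4.0252*n^4 - 17.1485*n^3 + 3.614*n^2 - 2.483*n - 2.8757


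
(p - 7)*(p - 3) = p^2 - 10*p + 21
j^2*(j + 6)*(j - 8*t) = j^4 - 8*j^3*t + 6*j^3 - 48*j^2*t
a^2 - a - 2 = (a - 2)*(a + 1)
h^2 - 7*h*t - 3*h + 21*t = (h - 3)*(h - 7*t)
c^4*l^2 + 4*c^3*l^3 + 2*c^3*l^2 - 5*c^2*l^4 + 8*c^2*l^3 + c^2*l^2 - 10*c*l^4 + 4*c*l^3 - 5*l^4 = (c - l)*(c + 5*l)*(c*l + l)^2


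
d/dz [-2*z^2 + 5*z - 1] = 5 - 4*z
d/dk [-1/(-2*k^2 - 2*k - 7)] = 2*(-2*k - 1)/(2*k^2 + 2*k + 7)^2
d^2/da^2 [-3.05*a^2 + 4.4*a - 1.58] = -6.10000000000000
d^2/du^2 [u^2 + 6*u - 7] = 2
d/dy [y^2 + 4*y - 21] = 2*y + 4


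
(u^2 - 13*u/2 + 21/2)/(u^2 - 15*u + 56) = (2*u^2 - 13*u + 21)/(2*(u^2 - 15*u + 56))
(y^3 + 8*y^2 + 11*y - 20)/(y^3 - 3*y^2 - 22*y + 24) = (y + 5)/(y - 6)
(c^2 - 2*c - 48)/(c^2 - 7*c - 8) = (c + 6)/(c + 1)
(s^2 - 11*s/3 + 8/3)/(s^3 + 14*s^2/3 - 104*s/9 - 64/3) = 3*(s - 1)/(3*s^2 + 22*s + 24)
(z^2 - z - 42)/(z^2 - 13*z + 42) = (z + 6)/(z - 6)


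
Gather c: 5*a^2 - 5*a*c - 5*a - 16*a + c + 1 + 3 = 5*a^2 - 21*a + c*(1 - 5*a) + 4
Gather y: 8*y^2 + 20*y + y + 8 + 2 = 8*y^2 + 21*y + 10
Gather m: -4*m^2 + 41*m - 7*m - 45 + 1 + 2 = -4*m^2 + 34*m - 42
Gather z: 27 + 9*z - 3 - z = 8*z + 24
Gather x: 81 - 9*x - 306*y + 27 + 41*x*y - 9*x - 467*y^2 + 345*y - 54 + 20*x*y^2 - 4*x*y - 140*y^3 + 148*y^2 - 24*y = x*(20*y^2 + 37*y - 18) - 140*y^3 - 319*y^2 + 15*y + 54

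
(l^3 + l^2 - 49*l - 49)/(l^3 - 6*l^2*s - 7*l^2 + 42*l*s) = (-l^2 - 8*l - 7)/(l*(-l + 6*s))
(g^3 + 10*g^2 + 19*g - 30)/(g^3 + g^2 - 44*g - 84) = (g^2 + 4*g - 5)/(g^2 - 5*g - 14)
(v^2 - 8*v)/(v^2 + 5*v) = (v - 8)/(v + 5)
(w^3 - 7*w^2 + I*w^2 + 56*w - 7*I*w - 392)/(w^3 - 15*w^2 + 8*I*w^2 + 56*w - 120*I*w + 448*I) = (w - 7*I)/(w - 8)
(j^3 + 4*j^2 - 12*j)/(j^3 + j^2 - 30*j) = (j - 2)/(j - 5)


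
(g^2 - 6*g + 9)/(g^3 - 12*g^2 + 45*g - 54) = 1/(g - 6)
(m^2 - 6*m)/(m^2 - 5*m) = (m - 6)/(m - 5)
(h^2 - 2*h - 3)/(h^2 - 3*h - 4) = (h - 3)/(h - 4)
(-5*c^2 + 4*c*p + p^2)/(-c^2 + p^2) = (5*c + p)/(c + p)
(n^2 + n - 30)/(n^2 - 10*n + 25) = (n + 6)/(n - 5)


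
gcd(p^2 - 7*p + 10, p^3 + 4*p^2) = 1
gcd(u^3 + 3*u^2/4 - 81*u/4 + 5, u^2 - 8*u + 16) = u - 4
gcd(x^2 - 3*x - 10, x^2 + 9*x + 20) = 1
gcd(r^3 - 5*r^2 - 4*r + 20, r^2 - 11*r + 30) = r - 5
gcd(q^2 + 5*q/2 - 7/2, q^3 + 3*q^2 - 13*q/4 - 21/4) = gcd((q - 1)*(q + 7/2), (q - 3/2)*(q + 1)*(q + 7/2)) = q + 7/2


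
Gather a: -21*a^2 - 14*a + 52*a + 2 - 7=-21*a^2 + 38*a - 5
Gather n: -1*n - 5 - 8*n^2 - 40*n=-8*n^2 - 41*n - 5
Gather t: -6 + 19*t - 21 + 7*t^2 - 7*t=7*t^2 + 12*t - 27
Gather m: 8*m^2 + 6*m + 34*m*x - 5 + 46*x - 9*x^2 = 8*m^2 + m*(34*x + 6) - 9*x^2 + 46*x - 5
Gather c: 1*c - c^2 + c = -c^2 + 2*c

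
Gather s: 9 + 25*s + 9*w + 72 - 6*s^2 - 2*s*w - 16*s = -6*s^2 + s*(9 - 2*w) + 9*w + 81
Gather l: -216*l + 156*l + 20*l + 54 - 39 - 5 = 10 - 40*l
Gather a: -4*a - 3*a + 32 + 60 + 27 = 119 - 7*a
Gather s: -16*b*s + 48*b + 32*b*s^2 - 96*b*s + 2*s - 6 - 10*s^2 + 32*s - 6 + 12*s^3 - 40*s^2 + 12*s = 48*b + 12*s^3 + s^2*(32*b - 50) + s*(46 - 112*b) - 12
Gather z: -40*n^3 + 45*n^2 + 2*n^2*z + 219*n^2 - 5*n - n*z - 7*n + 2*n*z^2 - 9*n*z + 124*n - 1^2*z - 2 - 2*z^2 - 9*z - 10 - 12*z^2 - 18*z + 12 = -40*n^3 + 264*n^2 + 112*n + z^2*(2*n - 14) + z*(2*n^2 - 10*n - 28)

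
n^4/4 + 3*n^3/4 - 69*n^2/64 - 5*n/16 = n*(n/4 + 1)*(n - 5/4)*(n + 1/4)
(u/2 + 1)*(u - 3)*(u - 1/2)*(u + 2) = u^4/2 + u^3/4 - 17*u^2/4 - 4*u + 3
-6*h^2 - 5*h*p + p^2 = (-6*h + p)*(h + p)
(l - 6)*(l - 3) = l^2 - 9*l + 18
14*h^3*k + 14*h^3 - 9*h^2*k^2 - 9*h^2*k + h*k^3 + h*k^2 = (-7*h + k)*(-2*h + k)*(h*k + h)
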